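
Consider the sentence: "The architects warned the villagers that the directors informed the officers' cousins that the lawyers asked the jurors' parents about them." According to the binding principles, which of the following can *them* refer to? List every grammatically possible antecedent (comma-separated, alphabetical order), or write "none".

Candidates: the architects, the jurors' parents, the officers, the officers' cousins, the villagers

*them* is a pronoun; Principle B requires it to be free in its binding domain — the clause headed by 'asked'.
— the architects: subject of the matrix clause; c-commands the pronoun but lies outside its binding domain — allowed.
— the jurors' parents: object of the clause headed by 'asked'; c-commands the pronoun within its binding domain — blocked (Principle B).
— the officers: possessor inside the object DP of the clause headed by 'informed'; does not c-command the pronoun — Principle B does not apply; allowed.
— the officers' cousins: object of the clause headed by 'informed'; c-commands the pronoun but lies outside its binding domain — allowed.
— the villagers: object of the matrix clause; c-commands the pronoun but lies outside its binding domain — allowed.

the architects, the officers, the officers' cousins, the villagers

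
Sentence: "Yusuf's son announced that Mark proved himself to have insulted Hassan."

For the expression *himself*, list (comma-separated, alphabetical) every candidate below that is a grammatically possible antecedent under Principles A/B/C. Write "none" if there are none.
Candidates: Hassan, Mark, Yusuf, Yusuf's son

*himself* is a reflexive; Principle A requires it to be bound within its binding domain — the clause headed by 'proved'.
— Hassan: object of the clause headed by 'insulted'; does not c-command the reflexive — cannot bind it (Principle A).
— Mark: subject of the clause headed by 'proved'; c-commands the reflexive within its binding domain — allowed (Principle A).
— Yusuf: possessor inside the subject DP of the matrix clause; does not c-command the reflexive — cannot bind it (Principle A).
— Yusuf's son: subject of the matrix clause; c-commands the reflexive but lies outside its binding domain — cannot bind it (Principle A).

Mark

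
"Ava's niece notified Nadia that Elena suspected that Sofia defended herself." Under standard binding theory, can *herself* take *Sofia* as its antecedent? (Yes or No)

Yes

*herself* is a reflexive; Principle A requires it to be bound within its binding domain — the clause headed by 'defended'.
— Sofia: subject of the clause headed by 'defended'; c-commands the reflexive within its binding domain — allowed (Principle A).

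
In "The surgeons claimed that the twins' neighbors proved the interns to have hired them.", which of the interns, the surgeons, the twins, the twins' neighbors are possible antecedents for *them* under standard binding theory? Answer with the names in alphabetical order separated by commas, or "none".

the surgeons, the twins, the twins' neighbors

*them* is a pronoun; Principle B requires it to be free in its binding domain — the clause headed by 'hired'.
— the interns: subject of the clause headed by 'hired'; c-commands the pronoun within its binding domain — blocked (Principle B).
— the surgeons: subject of the matrix clause; c-commands the pronoun but lies outside its binding domain — allowed.
— the twins: possessor inside the subject DP of the clause headed by 'proved'; does not c-command the pronoun — Principle B does not apply; allowed.
— the twins' neighbors: subject of the clause headed by 'proved'; c-commands the pronoun but lies outside its binding domain — allowed.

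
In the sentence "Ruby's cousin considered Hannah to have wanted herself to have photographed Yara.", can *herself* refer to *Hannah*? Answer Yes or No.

Yes

*herself* is a reflexive; Principle A requires it to be bound within its binding domain — the clause headed by 'wanted'.
— Hannah: subject of the clause headed by 'wanted'; c-commands the reflexive within its binding domain — allowed (Principle A).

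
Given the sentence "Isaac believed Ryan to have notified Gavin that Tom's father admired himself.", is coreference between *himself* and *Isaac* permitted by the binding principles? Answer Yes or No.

*himself* is a reflexive; Principle A requires it to be bound within its binding domain — the clause headed by 'admired'.
— Isaac: subject of the matrix clause; c-commands the reflexive but lies outside its binding domain — cannot bind it (Principle A).

No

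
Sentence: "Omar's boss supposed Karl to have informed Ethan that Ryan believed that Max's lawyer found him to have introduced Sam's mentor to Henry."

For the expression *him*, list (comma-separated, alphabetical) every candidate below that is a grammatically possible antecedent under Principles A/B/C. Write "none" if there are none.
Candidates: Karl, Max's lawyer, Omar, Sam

Karl, Omar

*him* is a pronoun; Principle B requires it to be free in its binding domain — the clause headed by 'found'.
— Karl: subject of the clause headed by 'informed'; c-commands the pronoun but lies outside its binding domain — allowed.
— Max's lawyer: subject of the clause headed by 'found'; c-commands the pronoun within its binding domain — blocked (Principle B).
— Omar: possessor inside the subject DP of the matrix clause; does not c-command the pronoun — Principle B does not apply; allowed.
— Sam: possessor inside the object DP of the clause headed by 'introduced'; is c-commanded by the pronoun; coreference would bind this R-expression — blocked (Principle C).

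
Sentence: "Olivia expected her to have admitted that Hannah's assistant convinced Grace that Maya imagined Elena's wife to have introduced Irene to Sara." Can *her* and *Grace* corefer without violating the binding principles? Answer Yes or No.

*Grace* is an R-expression; Principle C requires it to be free (not bound by any c-commanding expression).
— her: subject of the clause headed by 'admitted'; the pronoun c-commands the R-expression — coreference blocked (Principle C).

No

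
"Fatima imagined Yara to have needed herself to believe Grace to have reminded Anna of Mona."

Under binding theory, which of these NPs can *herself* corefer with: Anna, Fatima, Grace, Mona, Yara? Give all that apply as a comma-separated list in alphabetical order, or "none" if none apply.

*herself* is a reflexive; Principle A requires it to be bound within its binding domain — the clause headed by 'needed'.
— Anna: object of the clause headed by 'reminded'; does not c-command the reflexive — cannot bind it (Principle A).
— Fatima: subject of the matrix clause; c-commands the reflexive but lies outside its binding domain — cannot bind it (Principle A).
— Grace: subject of the clause headed by 'reminded'; does not c-command the reflexive — cannot bind it (Principle A).
— Mona: second object of the clause headed by 'reminded'; does not c-command the reflexive — cannot bind it (Principle A).
— Yara: subject of the clause headed by 'needed'; c-commands the reflexive within its binding domain — allowed (Principle A).

Yara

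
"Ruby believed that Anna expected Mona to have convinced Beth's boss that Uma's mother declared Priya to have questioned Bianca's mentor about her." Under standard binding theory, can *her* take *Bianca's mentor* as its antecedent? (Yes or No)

*her* is a pronoun; Principle B requires it to be free in its binding domain — the clause headed by 'questioned'.
— Bianca's mentor: object of the clause headed by 'questioned'; c-commands the pronoun within its binding domain — blocked (Principle B).

No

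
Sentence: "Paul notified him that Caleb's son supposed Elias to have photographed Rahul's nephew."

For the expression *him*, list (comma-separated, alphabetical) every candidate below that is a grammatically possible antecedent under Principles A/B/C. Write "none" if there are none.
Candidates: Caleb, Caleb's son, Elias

none

*him* is a pronoun; Principle B requires it to be free in its binding domain — the matrix clause.
— Caleb: possessor inside the subject DP of the clause headed by 'supposed'; is c-commanded by the pronoun; coreference would bind this R-expression — blocked (Principle C).
— Caleb's son: subject of the clause headed by 'supposed'; is c-commanded by the pronoun; coreference would bind this R-expression — blocked (Principle C).
— Elias: subject of the clause headed by 'photographed'; is c-commanded by the pronoun; coreference would bind this R-expression — blocked (Principle C).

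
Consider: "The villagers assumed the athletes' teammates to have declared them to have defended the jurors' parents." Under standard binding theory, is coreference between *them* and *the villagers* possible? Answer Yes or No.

Yes

*the villagers* is an R-expression; Principle C requires it to be free (not bound by any c-commanding expression).
— them: subject of the clause headed by 'defended'; the pronoun does not c-command the R-expression — coreference allowed.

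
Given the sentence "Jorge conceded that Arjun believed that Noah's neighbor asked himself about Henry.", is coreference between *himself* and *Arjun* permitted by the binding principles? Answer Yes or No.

No

*himself* is a reflexive; Principle A requires it to be bound within its binding domain — the clause headed by 'asked'.
— Arjun: subject of the clause headed by 'believed'; c-commands the reflexive but lies outside its binding domain — cannot bind it (Principle A).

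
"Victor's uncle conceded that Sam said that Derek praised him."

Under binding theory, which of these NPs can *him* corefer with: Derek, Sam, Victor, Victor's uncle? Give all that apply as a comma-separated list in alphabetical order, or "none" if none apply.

*him* is a pronoun; Principle B requires it to be free in its binding domain — the clause headed by 'praised'.
— Derek: subject of the clause headed by 'praised'; c-commands the pronoun within its binding domain — blocked (Principle B).
— Sam: subject of the clause headed by 'said'; c-commands the pronoun but lies outside its binding domain — allowed.
— Victor: possessor inside the subject DP of the matrix clause; does not c-command the pronoun — Principle B does not apply; allowed.
— Victor's uncle: subject of the matrix clause; c-commands the pronoun but lies outside its binding domain — allowed.

Sam, Victor, Victor's uncle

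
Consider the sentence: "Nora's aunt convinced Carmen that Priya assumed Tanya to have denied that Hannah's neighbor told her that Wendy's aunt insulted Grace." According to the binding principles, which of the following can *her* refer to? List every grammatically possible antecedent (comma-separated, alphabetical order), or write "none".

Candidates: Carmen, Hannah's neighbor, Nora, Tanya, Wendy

*her* is a pronoun; Principle B requires it to be free in its binding domain — the clause headed by 'told'.
— Carmen: object of the matrix clause; c-commands the pronoun but lies outside its binding domain — allowed.
— Hannah's neighbor: subject of the clause headed by 'told'; c-commands the pronoun within its binding domain — blocked (Principle B).
— Nora: possessor inside the subject DP of the matrix clause; does not c-command the pronoun — Principle B does not apply; allowed.
— Tanya: subject of the clause headed by 'denied'; c-commands the pronoun but lies outside its binding domain — allowed.
— Wendy: possessor inside the subject DP of the clause headed by 'insulted'; is c-commanded by the pronoun; coreference would bind this R-expression — blocked (Principle C).

Carmen, Nora, Tanya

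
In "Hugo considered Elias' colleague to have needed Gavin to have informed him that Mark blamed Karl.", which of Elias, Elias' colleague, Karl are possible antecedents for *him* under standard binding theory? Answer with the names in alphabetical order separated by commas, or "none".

*him* is a pronoun; Principle B requires it to be free in its binding domain — the clause headed by 'informed'.
— Elias: possessor inside the subject DP of the clause headed by 'needed'; does not c-command the pronoun — Principle B does not apply; allowed.
— Elias' colleague: subject of the clause headed by 'needed'; c-commands the pronoun but lies outside its binding domain — allowed.
— Karl: object of the clause headed by 'blamed'; is c-commanded by the pronoun; coreference would bind this R-expression — blocked (Principle C).

Elias, Elias' colleague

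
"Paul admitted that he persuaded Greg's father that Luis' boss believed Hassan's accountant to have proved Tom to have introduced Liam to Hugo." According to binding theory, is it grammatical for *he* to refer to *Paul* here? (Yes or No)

*Paul* is an R-expression; Principle C requires it to be free (not bound by any c-commanding expression).
— he: subject of the clause headed by 'persuaded'; the pronoun does not c-command the R-expression — coreference allowed.

Yes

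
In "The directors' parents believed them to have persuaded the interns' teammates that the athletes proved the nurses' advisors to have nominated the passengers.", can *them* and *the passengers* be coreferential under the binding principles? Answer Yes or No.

No

*the passengers* is an R-expression; Principle C requires it to be free (not bound by any c-commanding expression).
— them: subject of the clause headed by 'persuaded'; the pronoun c-commands the R-expression — coreference blocked (Principle C).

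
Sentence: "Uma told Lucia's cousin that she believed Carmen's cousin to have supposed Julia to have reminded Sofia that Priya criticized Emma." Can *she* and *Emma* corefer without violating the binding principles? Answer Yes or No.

*Emma* is an R-expression; Principle C requires it to be free (not bound by any c-commanding expression).
— she: subject of the clause headed by 'believed'; the pronoun c-commands the R-expression — coreference blocked (Principle C).

No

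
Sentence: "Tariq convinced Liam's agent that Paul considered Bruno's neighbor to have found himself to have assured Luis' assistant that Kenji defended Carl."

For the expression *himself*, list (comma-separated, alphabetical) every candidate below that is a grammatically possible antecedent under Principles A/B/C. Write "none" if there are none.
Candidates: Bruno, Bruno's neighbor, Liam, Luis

*himself* is a reflexive; Principle A requires it to be bound within its binding domain — the clause headed by 'found'.
— Bruno: possessor inside the subject DP of the clause headed by 'found'; does not c-command the reflexive — cannot bind it (Principle A).
— Bruno's neighbor: subject of the clause headed by 'found'; c-commands the reflexive within its binding domain — allowed (Principle A).
— Liam: possessor inside the object DP of the matrix clause; does not c-command the reflexive — cannot bind it (Principle A).
— Luis: possessor inside the object DP of the clause headed by 'assured'; does not c-command the reflexive — cannot bind it (Principle A).

Bruno's neighbor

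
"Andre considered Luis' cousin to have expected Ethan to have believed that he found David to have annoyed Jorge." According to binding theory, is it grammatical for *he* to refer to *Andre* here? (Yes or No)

*Andre* is an R-expression; Principle C requires it to be free (not bound by any c-commanding expression).
— he: subject of the clause headed by 'found'; the pronoun does not c-command the R-expression — coreference allowed.

Yes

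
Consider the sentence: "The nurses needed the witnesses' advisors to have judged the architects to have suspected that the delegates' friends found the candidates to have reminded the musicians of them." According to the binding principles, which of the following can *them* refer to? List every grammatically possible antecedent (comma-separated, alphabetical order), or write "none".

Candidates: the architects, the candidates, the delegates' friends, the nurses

*them* is a pronoun; Principle B requires it to be free in its binding domain — the clause headed by 'reminded'.
— the architects: subject of the clause headed by 'suspected'; c-commands the pronoun but lies outside its binding domain — allowed.
— the candidates: subject of the clause headed by 'reminded'; c-commands the pronoun within its binding domain — blocked (Principle B).
— the delegates' friends: subject of the clause headed by 'found'; c-commands the pronoun but lies outside its binding domain — allowed.
— the nurses: subject of the matrix clause; c-commands the pronoun but lies outside its binding domain — allowed.

the architects, the delegates' friends, the nurses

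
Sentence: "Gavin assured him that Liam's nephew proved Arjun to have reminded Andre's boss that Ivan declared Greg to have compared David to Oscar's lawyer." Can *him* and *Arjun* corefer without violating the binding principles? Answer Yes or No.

*Arjun* is an R-expression; Principle C requires it to be free (not bound by any c-commanding expression).
— him: object of the matrix clause; the pronoun c-commands the R-expression — coreference blocked (Principle C).

No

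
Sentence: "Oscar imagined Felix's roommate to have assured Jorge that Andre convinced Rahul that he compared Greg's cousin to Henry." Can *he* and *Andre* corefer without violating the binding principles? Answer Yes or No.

Yes

*Andre* is an R-expression; Principle C requires it to be free (not bound by any c-commanding expression).
— he: subject of the clause headed by 'compared'; the pronoun does not c-command the R-expression — coreference allowed.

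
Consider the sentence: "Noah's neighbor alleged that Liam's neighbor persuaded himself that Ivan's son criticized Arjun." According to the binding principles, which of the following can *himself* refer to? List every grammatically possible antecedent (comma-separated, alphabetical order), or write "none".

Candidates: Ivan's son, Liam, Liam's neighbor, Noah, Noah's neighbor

Liam's neighbor

*himself* is a reflexive; Principle A requires it to be bound within its binding domain — the clause headed by 'persuaded'.
— Ivan's son: subject of the clause headed by 'criticized'; does not c-command the reflexive — cannot bind it (Principle A).
— Liam: possessor inside the subject DP of the clause headed by 'persuaded'; does not c-command the reflexive — cannot bind it (Principle A).
— Liam's neighbor: subject of the clause headed by 'persuaded'; c-commands the reflexive within its binding domain — allowed (Principle A).
— Noah: possessor inside the subject DP of the matrix clause; does not c-command the reflexive — cannot bind it (Principle A).
— Noah's neighbor: subject of the matrix clause; c-commands the reflexive but lies outside its binding domain — cannot bind it (Principle A).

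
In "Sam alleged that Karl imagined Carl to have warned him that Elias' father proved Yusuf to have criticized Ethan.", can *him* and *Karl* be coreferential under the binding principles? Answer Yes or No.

Yes

*Karl* is an R-expression; Principle C requires it to be free (not bound by any c-commanding expression).
— him: object of the clause headed by 'warned'; the pronoun does not c-command the R-expression — coreference allowed.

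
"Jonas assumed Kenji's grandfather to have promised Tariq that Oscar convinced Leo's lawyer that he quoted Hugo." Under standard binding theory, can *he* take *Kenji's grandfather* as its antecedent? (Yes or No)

*he* is a pronoun; Principle B requires it to be free in its binding domain — the clause headed by 'quoted'.
— Kenji's grandfather: subject of the clause headed by 'promised'; c-commands the pronoun but lies outside its binding domain — allowed.

Yes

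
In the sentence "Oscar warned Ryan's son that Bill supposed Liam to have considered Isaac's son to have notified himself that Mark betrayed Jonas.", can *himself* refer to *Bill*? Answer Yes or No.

No

*himself* is a reflexive; Principle A requires it to be bound within its binding domain — the clause headed by 'notified'.
— Bill: subject of the clause headed by 'supposed'; c-commands the reflexive but lies outside its binding domain — cannot bind it (Principle A).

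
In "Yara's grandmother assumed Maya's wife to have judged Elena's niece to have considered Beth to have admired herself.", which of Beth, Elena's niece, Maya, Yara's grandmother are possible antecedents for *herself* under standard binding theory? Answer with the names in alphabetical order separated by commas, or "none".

Beth

*herself* is a reflexive; Principle A requires it to be bound within its binding domain — the clause headed by 'admired'.
— Beth: subject of the clause headed by 'admired'; c-commands the reflexive within its binding domain — allowed (Principle A).
— Elena's niece: subject of the clause headed by 'considered'; c-commands the reflexive but lies outside its binding domain — cannot bind it (Principle A).
— Maya: possessor inside the subject DP of the clause headed by 'judged'; does not c-command the reflexive — cannot bind it (Principle A).
— Yara's grandmother: subject of the matrix clause; c-commands the reflexive but lies outside its binding domain — cannot bind it (Principle A).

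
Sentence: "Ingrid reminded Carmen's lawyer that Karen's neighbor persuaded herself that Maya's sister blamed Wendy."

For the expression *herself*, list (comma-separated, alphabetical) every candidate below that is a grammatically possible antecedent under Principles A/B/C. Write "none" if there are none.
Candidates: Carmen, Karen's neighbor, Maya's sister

Karen's neighbor

*herself* is a reflexive; Principle A requires it to be bound within its binding domain — the clause headed by 'persuaded'.
— Carmen: possessor inside the object DP of the matrix clause; does not c-command the reflexive — cannot bind it (Principle A).
— Karen's neighbor: subject of the clause headed by 'persuaded'; c-commands the reflexive within its binding domain — allowed (Principle A).
— Maya's sister: subject of the clause headed by 'blamed'; does not c-command the reflexive — cannot bind it (Principle A).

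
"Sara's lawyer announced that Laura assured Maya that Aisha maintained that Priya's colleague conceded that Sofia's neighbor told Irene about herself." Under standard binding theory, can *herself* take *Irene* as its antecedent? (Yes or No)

Yes

*herself* is a reflexive; Principle A requires it to be bound within its binding domain — the clause headed by 'told'.
— Irene: object of the clause headed by 'told'; c-commands the reflexive within its binding domain — allowed (Principle A).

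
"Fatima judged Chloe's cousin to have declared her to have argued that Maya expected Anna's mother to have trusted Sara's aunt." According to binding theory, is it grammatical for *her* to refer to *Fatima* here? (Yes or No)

*Fatima* is an R-expression; Principle C requires it to be free (not bound by any c-commanding expression).
— her: subject of the clause headed by 'argued'; the pronoun does not c-command the R-expression — coreference allowed.

Yes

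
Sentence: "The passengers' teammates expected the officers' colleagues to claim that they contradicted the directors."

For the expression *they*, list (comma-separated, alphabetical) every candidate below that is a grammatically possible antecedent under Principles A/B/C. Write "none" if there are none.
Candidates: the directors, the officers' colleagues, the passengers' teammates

*they* is a pronoun; Principle B requires it to be free in its binding domain — the clause headed by 'contradicted'.
— the directors: object of the clause headed by 'contradicted'; is c-commanded by the pronoun; coreference would bind this R-expression — blocked (Principle C).
— the officers' colleagues: subject of the clause headed by 'claim'; c-commands the pronoun but lies outside its binding domain — allowed.
— the passengers' teammates: subject of the matrix clause; c-commands the pronoun but lies outside its binding domain — allowed.

the officers' colleagues, the passengers' teammates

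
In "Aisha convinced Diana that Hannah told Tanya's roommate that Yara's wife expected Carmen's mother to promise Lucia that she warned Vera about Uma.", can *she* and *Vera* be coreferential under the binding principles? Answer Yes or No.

No

*Vera* is an R-expression; Principle C requires it to be free (not bound by any c-commanding expression).
— she: subject of the clause headed by 'warned'; the pronoun c-commands the R-expression — coreference blocked (Principle C).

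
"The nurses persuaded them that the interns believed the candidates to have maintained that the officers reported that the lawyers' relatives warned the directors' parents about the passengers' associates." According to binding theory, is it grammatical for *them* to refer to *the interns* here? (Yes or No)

*the interns* is an R-expression; Principle C requires it to be free (not bound by any c-commanding expression).
— them: object of the matrix clause; the pronoun c-commands the R-expression — coreference blocked (Principle C).

No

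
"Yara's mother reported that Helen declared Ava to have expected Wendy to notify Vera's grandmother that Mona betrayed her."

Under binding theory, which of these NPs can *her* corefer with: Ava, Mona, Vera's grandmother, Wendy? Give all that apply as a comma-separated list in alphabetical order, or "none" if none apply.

Ava, Vera's grandmother, Wendy

*her* is a pronoun; Principle B requires it to be free in its binding domain — the clause headed by 'betrayed'.
— Ava: subject of the clause headed by 'expected'; c-commands the pronoun but lies outside its binding domain — allowed.
— Mona: subject of the clause headed by 'betrayed'; c-commands the pronoun within its binding domain — blocked (Principle B).
— Vera's grandmother: object of the clause headed by 'notify'; c-commands the pronoun but lies outside its binding domain — allowed.
— Wendy: subject of the clause headed by 'notify'; c-commands the pronoun but lies outside its binding domain — allowed.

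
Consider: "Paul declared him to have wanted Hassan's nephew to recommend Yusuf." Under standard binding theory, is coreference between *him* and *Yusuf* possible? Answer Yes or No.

*Yusuf* is an R-expression; Principle C requires it to be free (not bound by any c-commanding expression).
— him: subject of the clause headed by 'wanted'; the pronoun c-commands the R-expression — coreference blocked (Principle C).

No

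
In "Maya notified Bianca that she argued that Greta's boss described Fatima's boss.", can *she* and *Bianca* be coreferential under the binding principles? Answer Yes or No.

*Bianca* is an R-expression; Principle C requires it to be free (not bound by any c-commanding expression).
— she: subject of the clause headed by 'argued'; the pronoun does not c-command the R-expression — coreference allowed.

Yes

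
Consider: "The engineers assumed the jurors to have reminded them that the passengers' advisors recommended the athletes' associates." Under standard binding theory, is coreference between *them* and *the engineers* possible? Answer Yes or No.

*the engineers* is an R-expression; Principle C requires it to be free (not bound by any c-commanding expression).
— them: object of the clause headed by 'reminded'; the pronoun does not c-command the R-expression — coreference allowed.

Yes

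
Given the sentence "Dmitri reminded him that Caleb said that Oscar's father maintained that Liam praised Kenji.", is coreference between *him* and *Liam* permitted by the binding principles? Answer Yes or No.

*him* is a pronoun; Principle B requires it to be free in its binding domain — the matrix clause.
— Liam: subject of the clause headed by 'praised'; is c-commanded by the pronoun; coreference would bind this R-expression — blocked (Principle C).

No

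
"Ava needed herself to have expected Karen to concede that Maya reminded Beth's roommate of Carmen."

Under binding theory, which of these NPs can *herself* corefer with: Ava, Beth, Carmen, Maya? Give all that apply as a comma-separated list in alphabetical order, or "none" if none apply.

*herself* is a reflexive; Principle A requires it to be bound within its binding domain — the matrix clause.
— Ava: subject of the matrix clause; c-commands the reflexive within its binding domain — allowed (Principle A).
— Beth: possessor inside the object DP of the clause headed by 'reminded'; does not c-command the reflexive — cannot bind it (Principle A).
— Carmen: second object of the clause headed by 'reminded'; does not c-command the reflexive — cannot bind it (Principle A).
— Maya: subject of the clause headed by 'reminded'; does not c-command the reflexive — cannot bind it (Principle A).

Ava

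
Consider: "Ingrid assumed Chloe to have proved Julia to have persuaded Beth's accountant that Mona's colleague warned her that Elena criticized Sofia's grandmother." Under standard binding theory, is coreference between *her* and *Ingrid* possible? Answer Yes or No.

Yes

*Ingrid* is an R-expression; Principle C requires it to be free (not bound by any c-commanding expression).
— her: object of the clause headed by 'warned'; the pronoun does not c-command the R-expression — coreference allowed.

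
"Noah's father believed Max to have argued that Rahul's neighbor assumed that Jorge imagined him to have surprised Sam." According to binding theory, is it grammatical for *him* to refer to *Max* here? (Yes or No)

Yes

*Max* is an R-expression; Principle C requires it to be free (not bound by any c-commanding expression).
— him: subject of the clause headed by 'surprised'; the pronoun does not c-command the R-expression — coreference allowed.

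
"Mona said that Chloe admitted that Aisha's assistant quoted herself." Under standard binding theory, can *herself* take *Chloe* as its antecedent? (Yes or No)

*herself* is a reflexive; Principle A requires it to be bound within its binding domain — the clause headed by 'quoted'.
— Chloe: subject of the clause headed by 'admitted'; c-commands the reflexive but lies outside its binding domain — cannot bind it (Principle A).

No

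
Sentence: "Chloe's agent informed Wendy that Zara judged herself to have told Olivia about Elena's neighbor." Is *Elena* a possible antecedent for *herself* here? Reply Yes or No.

No

*herself* is a reflexive; Principle A requires it to be bound within its binding domain — the clause headed by 'judged'.
— Elena: possessor inside the second object DP of the clause headed by 'told'; does not c-command the reflexive — cannot bind it (Principle A).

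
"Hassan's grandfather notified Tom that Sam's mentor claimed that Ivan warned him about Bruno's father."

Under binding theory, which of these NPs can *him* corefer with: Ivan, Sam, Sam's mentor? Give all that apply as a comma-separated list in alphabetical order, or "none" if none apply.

*him* is a pronoun; Principle B requires it to be free in its binding domain — the clause headed by 'warned'.
— Ivan: subject of the clause headed by 'warned'; c-commands the pronoun within its binding domain — blocked (Principle B).
— Sam: possessor inside the subject DP of the clause headed by 'claimed'; does not c-command the pronoun — Principle B does not apply; allowed.
— Sam's mentor: subject of the clause headed by 'claimed'; c-commands the pronoun but lies outside its binding domain — allowed.

Sam, Sam's mentor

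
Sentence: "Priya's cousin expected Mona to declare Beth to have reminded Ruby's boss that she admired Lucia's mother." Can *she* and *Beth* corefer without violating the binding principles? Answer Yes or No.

*Beth* is an R-expression; Principle C requires it to be free (not bound by any c-commanding expression).
— she: subject of the clause headed by 'admired'; the pronoun does not c-command the R-expression — coreference allowed.

Yes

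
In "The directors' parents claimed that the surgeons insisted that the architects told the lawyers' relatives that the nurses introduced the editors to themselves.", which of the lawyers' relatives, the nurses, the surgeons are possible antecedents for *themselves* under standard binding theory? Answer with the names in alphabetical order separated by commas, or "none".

the nurses

*themselves* is a reflexive; Principle A requires it to be bound within its binding domain — the clause headed by 'introduced'.
— the lawyers' relatives: object of the clause headed by 'told'; c-commands the reflexive but lies outside its binding domain — cannot bind it (Principle A).
— the nurses: subject of the clause headed by 'introduced'; c-commands the reflexive within its binding domain — allowed (Principle A).
— the surgeons: subject of the clause headed by 'insisted'; c-commands the reflexive but lies outside its binding domain — cannot bind it (Principle A).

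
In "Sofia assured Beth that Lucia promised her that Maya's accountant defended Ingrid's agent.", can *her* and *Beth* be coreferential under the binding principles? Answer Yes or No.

*Beth* is an R-expression; Principle C requires it to be free (not bound by any c-commanding expression).
— her: object of the clause headed by 'promised'; the pronoun does not c-command the R-expression — coreference allowed.

Yes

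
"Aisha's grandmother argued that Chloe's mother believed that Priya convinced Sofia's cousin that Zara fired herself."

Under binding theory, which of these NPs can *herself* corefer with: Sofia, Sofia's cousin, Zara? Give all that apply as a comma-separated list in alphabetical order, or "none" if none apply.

*herself* is a reflexive; Principle A requires it to be bound within its binding domain — the clause headed by 'fired'.
— Sofia: possessor inside the object DP of the clause headed by 'convinced'; does not c-command the reflexive — cannot bind it (Principle A).
— Sofia's cousin: object of the clause headed by 'convinced'; c-commands the reflexive but lies outside its binding domain — cannot bind it (Principle A).
— Zara: subject of the clause headed by 'fired'; c-commands the reflexive within its binding domain — allowed (Principle A).

Zara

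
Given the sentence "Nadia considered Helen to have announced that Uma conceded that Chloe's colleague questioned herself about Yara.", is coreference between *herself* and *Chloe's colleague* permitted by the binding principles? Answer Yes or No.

*herself* is a reflexive; Principle A requires it to be bound within its binding domain — the clause headed by 'questioned'.
— Chloe's colleague: subject of the clause headed by 'questioned'; c-commands the reflexive within its binding domain — allowed (Principle A).

Yes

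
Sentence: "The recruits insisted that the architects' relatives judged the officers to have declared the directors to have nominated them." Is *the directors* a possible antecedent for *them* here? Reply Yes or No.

No

*them* is a pronoun; Principle B requires it to be free in its binding domain — the clause headed by 'nominated'.
— the directors: subject of the clause headed by 'nominated'; c-commands the pronoun within its binding domain — blocked (Principle B).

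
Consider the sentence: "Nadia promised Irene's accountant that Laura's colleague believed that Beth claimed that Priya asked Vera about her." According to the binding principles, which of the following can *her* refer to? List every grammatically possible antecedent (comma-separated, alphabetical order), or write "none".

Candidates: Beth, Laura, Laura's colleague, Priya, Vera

Beth, Laura, Laura's colleague

*her* is a pronoun; Principle B requires it to be free in its binding domain — the clause headed by 'asked'.
— Beth: subject of the clause headed by 'claimed'; c-commands the pronoun but lies outside its binding domain — allowed.
— Laura: possessor inside the subject DP of the clause headed by 'believed'; does not c-command the pronoun — Principle B does not apply; allowed.
— Laura's colleague: subject of the clause headed by 'believed'; c-commands the pronoun but lies outside its binding domain — allowed.
— Priya: subject of the clause headed by 'asked'; c-commands the pronoun within its binding domain — blocked (Principle B).
— Vera: object of the clause headed by 'asked'; c-commands the pronoun within its binding domain — blocked (Principle B).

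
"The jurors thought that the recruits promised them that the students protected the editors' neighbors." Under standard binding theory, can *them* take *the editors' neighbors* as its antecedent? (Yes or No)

*them* is a pronoun; Principle B requires it to be free in its binding domain — the clause headed by 'promised'.
— the editors' neighbors: object of the clause headed by 'protected'; is c-commanded by the pronoun; coreference would bind this R-expression — blocked (Principle C).

No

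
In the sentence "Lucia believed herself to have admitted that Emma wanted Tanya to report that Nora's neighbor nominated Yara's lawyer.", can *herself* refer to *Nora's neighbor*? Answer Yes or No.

*herself* is a reflexive; Principle A requires it to be bound within its binding domain — the matrix clause.
— Nora's neighbor: subject of the clause headed by 'nominated'; does not c-command the reflexive — cannot bind it (Principle A).

No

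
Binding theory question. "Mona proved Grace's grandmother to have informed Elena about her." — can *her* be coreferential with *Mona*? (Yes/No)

Yes

*her* is a pronoun; Principle B requires it to be free in its binding domain — the clause headed by 'informed'.
— Mona: subject of the matrix clause; c-commands the pronoun but lies outside its binding domain — allowed.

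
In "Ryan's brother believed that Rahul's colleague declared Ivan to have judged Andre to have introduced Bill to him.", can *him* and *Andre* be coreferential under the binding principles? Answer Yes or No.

No

*Andre* is an R-expression; Principle C requires it to be free (not bound by any c-commanding expression).
— him: second object of the clause headed by 'introduced'; the R-expression locally c-commands the pronoun — coreference blocked (Principle B on the pronoun).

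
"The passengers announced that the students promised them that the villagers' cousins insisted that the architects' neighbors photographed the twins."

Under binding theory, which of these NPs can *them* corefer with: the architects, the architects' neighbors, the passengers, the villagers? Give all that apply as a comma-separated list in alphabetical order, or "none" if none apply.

the passengers

*them* is a pronoun; Principle B requires it to be free in its binding domain — the clause headed by 'promised'.
— the architects: possessor inside the subject DP of the clause headed by 'photographed'; is c-commanded by the pronoun; coreference would bind this R-expression — blocked (Principle C).
— the architects' neighbors: subject of the clause headed by 'photographed'; is c-commanded by the pronoun; coreference would bind this R-expression — blocked (Principle C).
— the passengers: subject of the matrix clause; c-commands the pronoun but lies outside its binding domain — allowed.
— the villagers: possessor inside the subject DP of the clause headed by 'insisted'; is c-commanded by the pronoun; coreference would bind this R-expression — blocked (Principle C).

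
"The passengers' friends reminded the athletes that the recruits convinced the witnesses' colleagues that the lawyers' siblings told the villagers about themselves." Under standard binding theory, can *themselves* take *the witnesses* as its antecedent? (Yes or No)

No

*themselves* is a reflexive; Principle A requires it to be bound within its binding domain — the clause headed by 'told'.
— the witnesses: possessor inside the object DP of the clause headed by 'convinced'; does not c-command the reflexive — cannot bind it (Principle A).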